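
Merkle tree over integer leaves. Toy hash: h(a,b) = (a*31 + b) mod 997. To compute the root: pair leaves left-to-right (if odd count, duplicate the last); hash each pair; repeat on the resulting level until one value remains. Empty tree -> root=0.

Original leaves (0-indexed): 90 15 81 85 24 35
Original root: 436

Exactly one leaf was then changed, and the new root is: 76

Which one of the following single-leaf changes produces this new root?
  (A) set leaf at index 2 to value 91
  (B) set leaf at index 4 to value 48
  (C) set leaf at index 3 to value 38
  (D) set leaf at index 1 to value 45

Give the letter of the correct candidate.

Original leaves: [90, 15, 81, 85, 24, 35]
Target new root: 76
Try each candidate change and compute the resulting root:
Candidate A: set leaf[2] = 91 -> leaves = [90, 15, 91, 85, 24, 35]
  L0: [90, 15, 91, 85, 24, 35]
  L1: h(90,15)=(90*31+15)%997=811 h(91,85)=(91*31+85)%997=912 h(24,35)=(24*31+35)%997=779 -> [811, 912, 779]
  L2: h(811,912)=(811*31+912)%997=131 h(779,779)=(779*31+779)%997=3 -> [131, 3]
  L3: h(131,3)=(131*31+3)%997=76 -> [76]
  root = 76 == target 76  ** MATCH **
Candidate B: set leaf[4] = 48 -> leaves = [90, 15, 81, 85, 48, 35]
  L0: [90, 15, 81, 85, 48, 35]
  L1: h(90,15)=(90*31+15)%997=811 h(81,85)=(81*31+85)%997=602 h(48,35)=(48*31+35)%997=526 -> [811, 602, 526]
  L2: h(811,602)=(811*31+602)%997=818 h(526,526)=(526*31+526)%997=880 -> [818, 880]
  L3: h(818,880)=(818*31+880)%997=316 -> [316]
  root = 316 != target 76
Candidate C: set leaf[3] = 38 -> leaves = [90, 15, 81, 38, 24, 35]
  L0: [90, 15, 81, 38, 24, 35]
  L1: h(90,15)=(90*31+15)%997=811 h(81,38)=(81*31+38)%997=555 h(24,35)=(24*31+35)%997=779 -> [811, 555, 779]
  L2: h(811,555)=(811*31+555)%997=771 h(779,779)=(779*31+779)%997=3 -> [771, 3]
  L3: h(771,3)=(771*31+3)%997=973 -> [973]
  root = 973 != target 76
Candidate D: set leaf[1] = 45 -> leaves = [90, 45, 81, 85, 24, 35]
  L0: [90, 45, 81, 85, 24, 35]
  L1: h(90,45)=(90*31+45)%997=841 h(81,85)=(81*31+85)%997=602 h(24,35)=(24*31+35)%997=779 -> [841, 602, 779]
  L2: h(841,602)=(841*31+602)%997=751 h(779,779)=(779*31+779)%997=3 -> [751, 3]
  L3: h(751,3)=(751*31+3)%997=353 -> [353]
  root = 353 != target 76
Candidate A produces the target root.

Answer: A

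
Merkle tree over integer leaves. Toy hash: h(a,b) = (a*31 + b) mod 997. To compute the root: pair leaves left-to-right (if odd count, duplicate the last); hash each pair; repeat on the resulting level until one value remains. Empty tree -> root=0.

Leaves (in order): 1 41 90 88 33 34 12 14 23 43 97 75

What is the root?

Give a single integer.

L0: [1, 41, 90, 88, 33, 34, 12, 14, 23, 43, 97, 75]
L1: h(1,41)=(1*31+41)%997=72 h(90,88)=(90*31+88)%997=884 h(33,34)=(33*31+34)%997=60 h(12,14)=(12*31+14)%997=386 h(23,43)=(23*31+43)%997=756 h(97,75)=(97*31+75)%997=91 -> [72, 884, 60, 386, 756, 91]
L2: h(72,884)=(72*31+884)%997=125 h(60,386)=(60*31+386)%997=252 h(756,91)=(756*31+91)%997=596 -> [125, 252, 596]
L3: h(125,252)=(125*31+252)%997=139 h(596,596)=(596*31+596)%997=129 -> [139, 129]
L4: h(139,129)=(139*31+129)%997=450 -> [450]

Answer: 450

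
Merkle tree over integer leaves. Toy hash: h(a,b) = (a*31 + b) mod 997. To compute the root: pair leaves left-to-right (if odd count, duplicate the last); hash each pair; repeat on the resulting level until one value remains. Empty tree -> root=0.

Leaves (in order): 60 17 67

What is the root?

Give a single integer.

Answer: 511

Derivation:
L0: [60, 17, 67]
L1: h(60,17)=(60*31+17)%997=880 h(67,67)=(67*31+67)%997=150 -> [880, 150]
L2: h(880,150)=(880*31+150)%997=511 -> [511]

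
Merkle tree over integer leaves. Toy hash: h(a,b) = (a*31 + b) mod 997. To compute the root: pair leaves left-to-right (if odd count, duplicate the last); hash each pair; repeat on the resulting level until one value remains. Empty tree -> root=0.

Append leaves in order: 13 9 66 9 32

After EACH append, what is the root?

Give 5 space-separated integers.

Answer: 13 412 926 869 884

Derivation:
After append 13 (leaves=[13]):
  L0: [13]
  root=13
After append 9 (leaves=[13, 9]):
  L0: [13, 9]
  L1: h(13,9)=(13*31+9)%997=412 -> [412]
  root=412
After append 66 (leaves=[13, 9, 66]):
  L0: [13, 9, 66]
  L1: h(13,9)=(13*31+9)%997=412 h(66,66)=(66*31+66)%997=118 -> [412, 118]
  L2: h(412,118)=(412*31+118)%997=926 -> [926]
  root=926
After append 9 (leaves=[13, 9, 66, 9]):
  L0: [13, 9, 66, 9]
  L1: h(13,9)=(13*31+9)%997=412 h(66,9)=(66*31+9)%997=61 -> [412, 61]
  L2: h(412,61)=(412*31+61)%997=869 -> [869]
  root=869
After append 32 (leaves=[13, 9, 66, 9, 32]):
  L0: [13, 9, 66, 9, 32]
  L1: h(13,9)=(13*31+9)%997=412 h(66,9)=(66*31+9)%997=61 h(32,32)=(32*31+32)%997=27 -> [412, 61, 27]
  L2: h(412,61)=(412*31+61)%997=869 h(27,27)=(27*31+27)%997=864 -> [869, 864]
  L3: h(869,864)=(869*31+864)%997=884 -> [884]
  root=884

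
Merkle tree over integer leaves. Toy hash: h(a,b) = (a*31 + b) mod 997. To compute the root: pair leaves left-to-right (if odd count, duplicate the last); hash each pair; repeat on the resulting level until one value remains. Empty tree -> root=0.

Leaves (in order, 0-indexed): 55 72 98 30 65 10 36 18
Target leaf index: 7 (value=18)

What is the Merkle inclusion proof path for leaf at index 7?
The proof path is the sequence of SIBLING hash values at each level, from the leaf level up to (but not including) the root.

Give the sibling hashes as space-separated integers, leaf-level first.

L0 (leaves): [55, 72, 98, 30, 65, 10, 36, 18], target index=7
L1: h(55,72)=(55*31+72)%997=780 [pair 0] h(98,30)=(98*31+30)%997=77 [pair 1] h(65,10)=(65*31+10)%997=31 [pair 2] h(36,18)=(36*31+18)%997=137 [pair 3] -> [780, 77, 31, 137]
  Sibling for proof at L0: 36
L2: h(780,77)=(780*31+77)%997=329 [pair 0] h(31,137)=(31*31+137)%997=101 [pair 1] -> [329, 101]
  Sibling for proof at L1: 31
L3: h(329,101)=(329*31+101)%997=330 [pair 0] -> [330]
  Sibling for proof at L2: 329
Root: 330
Proof path (sibling hashes from leaf to root): [36, 31, 329]

Answer: 36 31 329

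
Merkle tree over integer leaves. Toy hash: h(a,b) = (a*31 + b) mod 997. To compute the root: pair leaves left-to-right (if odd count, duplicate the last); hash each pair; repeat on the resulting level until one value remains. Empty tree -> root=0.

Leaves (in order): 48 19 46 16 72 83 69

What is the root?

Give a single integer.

L0: [48, 19, 46, 16, 72, 83, 69]
L1: h(48,19)=(48*31+19)%997=510 h(46,16)=(46*31+16)%997=445 h(72,83)=(72*31+83)%997=321 h(69,69)=(69*31+69)%997=214 -> [510, 445, 321, 214]
L2: h(510,445)=(510*31+445)%997=303 h(321,214)=(321*31+214)%997=195 -> [303, 195]
L3: h(303,195)=(303*31+195)%997=615 -> [615]

Answer: 615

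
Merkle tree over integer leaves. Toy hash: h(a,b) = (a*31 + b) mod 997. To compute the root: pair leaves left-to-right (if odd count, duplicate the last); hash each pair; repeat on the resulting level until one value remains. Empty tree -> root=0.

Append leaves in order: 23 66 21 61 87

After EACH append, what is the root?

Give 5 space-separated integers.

Answer: 23 779 893 933 365

Derivation:
After append 23 (leaves=[23]):
  L0: [23]
  root=23
After append 66 (leaves=[23, 66]):
  L0: [23, 66]
  L1: h(23,66)=(23*31+66)%997=779 -> [779]
  root=779
After append 21 (leaves=[23, 66, 21]):
  L0: [23, 66, 21]
  L1: h(23,66)=(23*31+66)%997=779 h(21,21)=(21*31+21)%997=672 -> [779, 672]
  L2: h(779,672)=(779*31+672)%997=893 -> [893]
  root=893
After append 61 (leaves=[23, 66, 21, 61]):
  L0: [23, 66, 21, 61]
  L1: h(23,66)=(23*31+66)%997=779 h(21,61)=(21*31+61)%997=712 -> [779, 712]
  L2: h(779,712)=(779*31+712)%997=933 -> [933]
  root=933
After append 87 (leaves=[23, 66, 21, 61, 87]):
  L0: [23, 66, 21, 61, 87]
  L1: h(23,66)=(23*31+66)%997=779 h(21,61)=(21*31+61)%997=712 h(87,87)=(87*31+87)%997=790 -> [779, 712, 790]
  L2: h(779,712)=(779*31+712)%997=933 h(790,790)=(790*31+790)%997=355 -> [933, 355]
  L3: h(933,355)=(933*31+355)%997=365 -> [365]
  root=365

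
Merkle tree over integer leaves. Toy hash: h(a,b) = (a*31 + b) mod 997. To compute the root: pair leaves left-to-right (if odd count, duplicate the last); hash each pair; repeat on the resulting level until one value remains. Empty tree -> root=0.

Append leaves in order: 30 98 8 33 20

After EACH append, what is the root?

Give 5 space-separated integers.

After append 30 (leaves=[30]):
  L0: [30]
  root=30
After append 98 (leaves=[30, 98]):
  L0: [30, 98]
  L1: h(30,98)=(30*31+98)%997=31 -> [31]
  root=31
After append 8 (leaves=[30, 98, 8]):
  L0: [30, 98, 8]
  L1: h(30,98)=(30*31+98)%997=31 h(8,8)=(8*31+8)%997=256 -> [31, 256]
  L2: h(31,256)=(31*31+256)%997=220 -> [220]
  root=220
After append 33 (leaves=[30, 98, 8, 33]):
  L0: [30, 98, 8, 33]
  L1: h(30,98)=(30*31+98)%997=31 h(8,33)=(8*31+33)%997=281 -> [31, 281]
  L2: h(31,281)=(31*31+281)%997=245 -> [245]
  root=245
After append 20 (leaves=[30, 98, 8, 33, 20]):
  L0: [30, 98, 8, 33, 20]
  L1: h(30,98)=(30*31+98)%997=31 h(8,33)=(8*31+33)%997=281 h(20,20)=(20*31+20)%997=640 -> [31, 281, 640]
  L2: h(31,281)=(31*31+281)%997=245 h(640,640)=(640*31+640)%997=540 -> [245, 540]
  L3: h(245,540)=(245*31+540)%997=159 -> [159]
  root=159

Answer: 30 31 220 245 159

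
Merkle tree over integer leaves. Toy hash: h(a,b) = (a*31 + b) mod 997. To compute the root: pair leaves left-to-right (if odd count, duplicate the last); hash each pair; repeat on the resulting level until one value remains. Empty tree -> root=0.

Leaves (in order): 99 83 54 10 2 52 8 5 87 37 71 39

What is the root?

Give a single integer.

Answer: 909

Derivation:
L0: [99, 83, 54, 10, 2, 52, 8, 5, 87, 37, 71, 39]
L1: h(99,83)=(99*31+83)%997=161 h(54,10)=(54*31+10)%997=687 h(2,52)=(2*31+52)%997=114 h(8,5)=(8*31+5)%997=253 h(87,37)=(87*31+37)%997=740 h(71,39)=(71*31+39)%997=246 -> [161, 687, 114, 253, 740, 246]
L2: h(161,687)=(161*31+687)%997=693 h(114,253)=(114*31+253)%997=796 h(740,246)=(740*31+246)%997=255 -> [693, 796, 255]
L3: h(693,796)=(693*31+796)%997=345 h(255,255)=(255*31+255)%997=184 -> [345, 184]
L4: h(345,184)=(345*31+184)%997=909 -> [909]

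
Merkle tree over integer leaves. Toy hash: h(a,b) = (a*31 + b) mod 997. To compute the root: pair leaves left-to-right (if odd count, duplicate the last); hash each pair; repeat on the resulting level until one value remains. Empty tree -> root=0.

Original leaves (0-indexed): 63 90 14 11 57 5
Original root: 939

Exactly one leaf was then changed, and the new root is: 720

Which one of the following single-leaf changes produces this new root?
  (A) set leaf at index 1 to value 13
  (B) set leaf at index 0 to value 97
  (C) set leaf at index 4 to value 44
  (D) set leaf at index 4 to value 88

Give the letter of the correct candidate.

Original leaves: [63, 90, 14, 11, 57, 5]
Target new root: 720
Try each candidate change and compute the resulting root:
Candidate A: set leaf[1] = 13 -> leaves = [63, 13, 14, 11, 57, 5]
  L0: [63, 13, 14, 11, 57, 5]
  L1: h(63,13)=(63*31+13)%997=969 h(14,11)=(14*31+11)%997=445 h(57,5)=(57*31+5)%997=775 -> [969, 445, 775]
  L2: h(969,445)=(969*31+445)%997=574 h(775,775)=(775*31+775)%997=872 -> [574, 872]
  L3: h(574,872)=(574*31+872)%997=720 -> [720]
  root = 720 == target 720  ** MATCH **
Candidate B: set leaf[0] = 97 -> leaves = [97, 90, 14, 11, 57, 5]
  L0: [97, 90, 14, 11, 57, 5]
  L1: h(97,90)=(97*31+90)%997=106 h(14,11)=(14*31+11)%997=445 h(57,5)=(57*31+5)%997=775 -> [106, 445, 775]
  L2: h(106,445)=(106*31+445)%997=740 h(775,775)=(775*31+775)%997=872 -> [740, 872]
  L3: h(740,872)=(740*31+872)%997=881 -> [881]
  root = 881 != target 720
Candidate C: set leaf[4] = 44 -> leaves = [63, 90, 14, 11, 44, 5]
  L0: [63, 90, 14, 11, 44, 5]
  L1: h(63,90)=(63*31+90)%997=49 h(14,11)=(14*31+11)%997=445 h(44,5)=(44*31+5)%997=372 -> [49, 445, 372]
  L2: h(49,445)=(49*31+445)%997=967 h(372,372)=(372*31+372)%997=937 -> [967, 937]
  L3: h(967,937)=(967*31+937)%997=7 -> [7]
  root = 7 != target 720
Candidate D: set leaf[4] = 88 -> leaves = [63, 90, 14, 11, 88, 5]
  L0: [63, 90, 14, 11, 88, 5]
  L1: h(63,90)=(63*31+90)%997=49 h(14,11)=(14*31+11)%997=445 h(88,5)=(88*31+5)%997=739 -> [49, 445, 739]
  L2: h(49,445)=(49*31+445)%997=967 h(739,739)=(739*31+739)%997=717 -> [967, 717]
  L3: h(967,717)=(967*31+717)%997=784 -> [784]
  root = 784 != target 720
Candidate A produces the target root.

Answer: A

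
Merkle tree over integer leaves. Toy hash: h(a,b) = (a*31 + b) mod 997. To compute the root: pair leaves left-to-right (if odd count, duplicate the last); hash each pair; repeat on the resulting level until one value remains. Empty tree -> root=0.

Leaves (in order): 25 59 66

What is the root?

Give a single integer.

Answer: 50

Derivation:
L0: [25, 59, 66]
L1: h(25,59)=(25*31+59)%997=834 h(66,66)=(66*31+66)%997=118 -> [834, 118]
L2: h(834,118)=(834*31+118)%997=50 -> [50]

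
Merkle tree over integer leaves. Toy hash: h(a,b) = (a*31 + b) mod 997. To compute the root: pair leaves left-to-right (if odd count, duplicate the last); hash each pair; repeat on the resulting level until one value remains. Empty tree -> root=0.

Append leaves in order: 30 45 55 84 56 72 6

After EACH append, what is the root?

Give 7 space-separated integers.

After append 30 (leaves=[30]):
  L0: [30]
  root=30
After append 45 (leaves=[30, 45]):
  L0: [30, 45]
  L1: h(30,45)=(30*31+45)%997=975 -> [975]
  root=975
After append 55 (leaves=[30, 45, 55]):
  L0: [30, 45, 55]
  L1: h(30,45)=(30*31+45)%997=975 h(55,55)=(55*31+55)%997=763 -> [975, 763]
  L2: h(975,763)=(975*31+763)%997=81 -> [81]
  root=81
After append 84 (leaves=[30, 45, 55, 84]):
  L0: [30, 45, 55, 84]
  L1: h(30,45)=(30*31+45)%997=975 h(55,84)=(55*31+84)%997=792 -> [975, 792]
  L2: h(975,792)=(975*31+792)%997=110 -> [110]
  root=110
After append 56 (leaves=[30, 45, 55, 84, 56]):
  L0: [30, 45, 55, 84, 56]
  L1: h(30,45)=(30*31+45)%997=975 h(55,84)=(55*31+84)%997=792 h(56,56)=(56*31+56)%997=795 -> [975, 792, 795]
  L2: h(975,792)=(975*31+792)%997=110 h(795,795)=(795*31+795)%997=515 -> [110, 515]
  L3: h(110,515)=(110*31+515)%997=934 -> [934]
  root=934
After append 72 (leaves=[30, 45, 55, 84, 56, 72]):
  L0: [30, 45, 55, 84, 56, 72]
  L1: h(30,45)=(30*31+45)%997=975 h(55,84)=(55*31+84)%997=792 h(56,72)=(56*31+72)%997=811 -> [975, 792, 811]
  L2: h(975,792)=(975*31+792)%997=110 h(811,811)=(811*31+811)%997=30 -> [110, 30]
  L3: h(110,30)=(110*31+30)%997=449 -> [449]
  root=449
After append 6 (leaves=[30, 45, 55, 84, 56, 72, 6]):
  L0: [30, 45, 55, 84, 56, 72, 6]
  L1: h(30,45)=(30*31+45)%997=975 h(55,84)=(55*31+84)%997=792 h(56,72)=(56*31+72)%997=811 h(6,6)=(6*31+6)%997=192 -> [975, 792, 811, 192]
  L2: h(975,792)=(975*31+792)%997=110 h(811,192)=(811*31+192)%997=408 -> [110, 408]
  L3: h(110,408)=(110*31+408)%997=827 -> [827]
  root=827

Answer: 30 975 81 110 934 449 827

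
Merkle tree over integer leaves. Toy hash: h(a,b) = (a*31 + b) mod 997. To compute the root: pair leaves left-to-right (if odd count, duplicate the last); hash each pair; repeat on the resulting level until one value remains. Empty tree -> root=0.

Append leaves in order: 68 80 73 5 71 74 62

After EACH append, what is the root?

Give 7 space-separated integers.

After append 68 (leaves=[68]):
  L0: [68]
  root=68
After append 80 (leaves=[68, 80]):
  L0: [68, 80]
  L1: h(68,80)=(68*31+80)%997=194 -> [194]
  root=194
After append 73 (leaves=[68, 80, 73]):
  L0: [68, 80, 73]
  L1: h(68,80)=(68*31+80)%997=194 h(73,73)=(73*31+73)%997=342 -> [194, 342]
  L2: h(194,342)=(194*31+342)%997=374 -> [374]
  root=374
After append 5 (leaves=[68, 80, 73, 5]):
  L0: [68, 80, 73, 5]
  L1: h(68,80)=(68*31+80)%997=194 h(73,5)=(73*31+5)%997=274 -> [194, 274]
  L2: h(194,274)=(194*31+274)%997=306 -> [306]
  root=306
After append 71 (leaves=[68, 80, 73, 5, 71]):
  L0: [68, 80, 73, 5, 71]
  L1: h(68,80)=(68*31+80)%997=194 h(73,5)=(73*31+5)%997=274 h(71,71)=(71*31+71)%997=278 -> [194, 274, 278]
  L2: h(194,274)=(194*31+274)%997=306 h(278,278)=(278*31+278)%997=920 -> [306, 920]
  L3: h(306,920)=(306*31+920)%997=436 -> [436]
  root=436
After append 74 (leaves=[68, 80, 73, 5, 71, 74]):
  L0: [68, 80, 73, 5, 71, 74]
  L1: h(68,80)=(68*31+80)%997=194 h(73,5)=(73*31+5)%997=274 h(71,74)=(71*31+74)%997=281 -> [194, 274, 281]
  L2: h(194,274)=(194*31+274)%997=306 h(281,281)=(281*31+281)%997=19 -> [306, 19]
  L3: h(306,19)=(306*31+19)%997=532 -> [532]
  root=532
After append 62 (leaves=[68, 80, 73, 5, 71, 74, 62]):
  L0: [68, 80, 73, 5, 71, 74, 62]
  L1: h(68,80)=(68*31+80)%997=194 h(73,5)=(73*31+5)%997=274 h(71,74)=(71*31+74)%997=281 h(62,62)=(62*31+62)%997=987 -> [194, 274, 281, 987]
  L2: h(194,274)=(194*31+274)%997=306 h(281,987)=(281*31+987)%997=725 -> [306, 725]
  L3: h(306,725)=(306*31+725)%997=241 -> [241]
  root=241

Answer: 68 194 374 306 436 532 241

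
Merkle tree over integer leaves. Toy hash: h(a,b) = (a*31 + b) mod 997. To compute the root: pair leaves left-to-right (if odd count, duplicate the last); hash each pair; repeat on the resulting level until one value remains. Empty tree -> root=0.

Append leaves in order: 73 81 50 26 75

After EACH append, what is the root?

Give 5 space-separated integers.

Answer: 73 350 486 462 395

Derivation:
After append 73 (leaves=[73]):
  L0: [73]
  root=73
After append 81 (leaves=[73, 81]):
  L0: [73, 81]
  L1: h(73,81)=(73*31+81)%997=350 -> [350]
  root=350
After append 50 (leaves=[73, 81, 50]):
  L0: [73, 81, 50]
  L1: h(73,81)=(73*31+81)%997=350 h(50,50)=(50*31+50)%997=603 -> [350, 603]
  L2: h(350,603)=(350*31+603)%997=486 -> [486]
  root=486
After append 26 (leaves=[73, 81, 50, 26]):
  L0: [73, 81, 50, 26]
  L1: h(73,81)=(73*31+81)%997=350 h(50,26)=(50*31+26)%997=579 -> [350, 579]
  L2: h(350,579)=(350*31+579)%997=462 -> [462]
  root=462
After append 75 (leaves=[73, 81, 50, 26, 75]):
  L0: [73, 81, 50, 26, 75]
  L1: h(73,81)=(73*31+81)%997=350 h(50,26)=(50*31+26)%997=579 h(75,75)=(75*31+75)%997=406 -> [350, 579, 406]
  L2: h(350,579)=(350*31+579)%997=462 h(406,406)=(406*31+406)%997=31 -> [462, 31]
  L3: h(462,31)=(462*31+31)%997=395 -> [395]
  root=395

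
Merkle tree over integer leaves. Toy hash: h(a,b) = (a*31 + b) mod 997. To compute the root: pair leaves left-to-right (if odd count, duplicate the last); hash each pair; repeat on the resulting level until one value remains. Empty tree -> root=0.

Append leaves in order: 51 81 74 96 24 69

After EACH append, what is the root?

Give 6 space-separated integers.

Answer: 51 665 52 74 948 394

Derivation:
After append 51 (leaves=[51]):
  L0: [51]
  root=51
After append 81 (leaves=[51, 81]):
  L0: [51, 81]
  L1: h(51,81)=(51*31+81)%997=665 -> [665]
  root=665
After append 74 (leaves=[51, 81, 74]):
  L0: [51, 81, 74]
  L1: h(51,81)=(51*31+81)%997=665 h(74,74)=(74*31+74)%997=374 -> [665, 374]
  L2: h(665,374)=(665*31+374)%997=52 -> [52]
  root=52
After append 96 (leaves=[51, 81, 74, 96]):
  L0: [51, 81, 74, 96]
  L1: h(51,81)=(51*31+81)%997=665 h(74,96)=(74*31+96)%997=396 -> [665, 396]
  L2: h(665,396)=(665*31+396)%997=74 -> [74]
  root=74
After append 24 (leaves=[51, 81, 74, 96, 24]):
  L0: [51, 81, 74, 96, 24]
  L1: h(51,81)=(51*31+81)%997=665 h(74,96)=(74*31+96)%997=396 h(24,24)=(24*31+24)%997=768 -> [665, 396, 768]
  L2: h(665,396)=(665*31+396)%997=74 h(768,768)=(768*31+768)%997=648 -> [74, 648]
  L3: h(74,648)=(74*31+648)%997=948 -> [948]
  root=948
After append 69 (leaves=[51, 81, 74, 96, 24, 69]):
  L0: [51, 81, 74, 96, 24, 69]
  L1: h(51,81)=(51*31+81)%997=665 h(74,96)=(74*31+96)%997=396 h(24,69)=(24*31+69)%997=813 -> [665, 396, 813]
  L2: h(665,396)=(665*31+396)%997=74 h(813,813)=(813*31+813)%997=94 -> [74, 94]
  L3: h(74,94)=(74*31+94)%997=394 -> [394]
  root=394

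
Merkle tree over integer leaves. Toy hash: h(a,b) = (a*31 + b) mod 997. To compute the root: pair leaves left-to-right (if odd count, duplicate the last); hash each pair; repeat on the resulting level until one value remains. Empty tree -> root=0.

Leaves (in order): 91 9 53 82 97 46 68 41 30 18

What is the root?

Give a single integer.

L0: [91, 9, 53, 82, 97, 46, 68, 41, 30, 18]
L1: h(91,9)=(91*31+9)%997=836 h(53,82)=(53*31+82)%997=728 h(97,46)=(97*31+46)%997=62 h(68,41)=(68*31+41)%997=155 h(30,18)=(30*31+18)%997=948 -> [836, 728, 62, 155, 948]
L2: h(836,728)=(836*31+728)%997=722 h(62,155)=(62*31+155)%997=83 h(948,948)=(948*31+948)%997=426 -> [722, 83, 426]
L3: h(722,83)=(722*31+83)%997=531 h(426,426)=(426*31+426)%997=671 -> [531, 671]
L4: h(531,671)=(531*31+671)%997=183 -> [183]

Answer: 183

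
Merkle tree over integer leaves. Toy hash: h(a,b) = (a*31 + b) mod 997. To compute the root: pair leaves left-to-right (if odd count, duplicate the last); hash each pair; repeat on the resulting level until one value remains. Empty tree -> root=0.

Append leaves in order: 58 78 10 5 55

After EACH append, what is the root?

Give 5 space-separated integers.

After append 58 (leaves=[58]):
  L0: [58]
  root=58
After append 78 (leaves=[58, 78]):
  L0: [58, 78]
  L1: h(58,78)=(58*31+78)%997=879 -> [879]
  root=879
After append 10 (leaves=[58, 78, 10]):
  L0: [58, 78, 10]
  L1: h(58,78)=(58*31+78)%997=879 h(10,10)=(10*31+10)%997=320 -> [879, 320]
  L2: h(879,320)=(879*31+320)%997=650 -> [650]
  root=650
After append 5 (leaves=[58, 78, 10, 5]):
  L0: [58, 78, 10, 5]
  L1: h(58,78)=(58*31+78)%997=879 h(10,5)=(10*31+5)%997=315 -> [879, 315]
  L2: h(879,315)=(879*31+315)%997=645 -> [645]
  root=645
After append 55 (leaves=[58, 78, 10, 5, 55]):
  L0: [58, 78, 10, 5, 55]
  L1: h(58,78)=(58*31+78)%997=879 h(10,5)=(10*31+5)%997=315 h(55,55)=(55*31+55)%997=763 -> [879, 315, 763]
  L2: h(879,315)=(879*31+315)%997=645 h(763,763)=(763*31+763)%997=488 -> [645, 488]
  L3: h(645,488)=(645*31+488)%997=543 -> [543]
  root=543

Answer: 58 879 650 645 543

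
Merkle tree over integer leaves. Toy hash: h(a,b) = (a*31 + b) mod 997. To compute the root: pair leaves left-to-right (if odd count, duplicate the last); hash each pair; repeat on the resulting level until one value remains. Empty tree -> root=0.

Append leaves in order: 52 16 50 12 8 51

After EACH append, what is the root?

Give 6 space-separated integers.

Answer: 52 631 224 186 0 379

Derivation:
After append 52 (leaves=[52]):
  L0: [52]
  root=52
After append 16 (leaves=[52, 16]):
  L0: [52, 16]
  L1: h(52,16)=(52*31+16)%997=631 -> [631]
  root=631
After append 50 (leaves=[52, 16, 50]):
  L0: [52, 16, 50]
  L1: h(52,16)=(52*31+16)%997=631 h(50,50)=(50*31+50)%997=603 -> [631, 603]
  L2: h(631,603)=(631*31+603)%997=224 -> [224]
  root=224
After append 12 (leaves=[52, 16, 50, 12]):
  L0: [52, 16, 50, 12]
  L1: h(52,16)=(52*31+16)%997=631 h(50,12)=(50*31+12)%997=565 -> [631, 565]
  L2: h(631,565)=(631*31+565)%997=186 -> [186]
  root=186
After append 8 (leaves=[52, 16, 50, 12, 8]):
  L0: [52, 16, 50, 12, 8]
  L1: h(52,16)=(52*31+16)%997=631 h(50,12)=(50*31+12)%997=565 h(8,8)=(8*31+8)%997=256 -> [631, 565, 256]
  L2: h(631,565)=(631*31+565)%997=186 h(256,256)=(256*31+256)%997=216 -> [186, 216]
  L3: h(186,216)=(186*31+216)%997=0 -> [0]
  root=0
After append 51 (leaves=[52, 16, 50, 12, 8, 51]):
  L0: [52, 16, 50, 12, 8, 51]
  L1: h(52,16)=(52*31+16)%997=631 h(50,12)=(50*31+12)%997=565 h(8,51)=(8*31+51)%997=299 -> [631, 565, 299]
  L2: h(631,565)=(631*31+565)%997=186 h(299,299)=(299*31+299)%997=595 -> [186, 595]
  L3: h(186,595)=(186*31+595)%997=379 -> [379]
  root=379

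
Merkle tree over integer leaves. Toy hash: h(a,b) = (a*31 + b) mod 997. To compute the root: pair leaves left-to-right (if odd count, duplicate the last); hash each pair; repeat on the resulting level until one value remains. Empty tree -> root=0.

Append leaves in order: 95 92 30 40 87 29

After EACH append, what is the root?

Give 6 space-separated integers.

After append 95 (leaves=[95]):
  L0: [95]
  root=95
After append 92 (leaves=[95, 92]):
  L0: [95, 92]
  L1: h(95,92)=(95*31+92)%997=46 -> [46]
  root=46
After append 30 (leaves=[95, 92, 30]):
  L0: [95, 92, 30]
  L1: h(95,92)=(95*31+92)%997=46 h(30,30)=(30*31+30)%997=960 -> [46, 960]
  L2: h(46,960)=(46*31+960)%997=392 -> [392]
  root=392
After append 40 (leaves=[95, 92, 30, 40]):
  L0: [95, 92, 30, 40]
  L1: h(95,92)=(95*31+92)%997=46 h(30,40)=(30*31+40)%997=970 -> [46, 970]
  L2: h(46,970)=(46*31+970)%997=402 -> [402]
  root=402
After append 87 (leaves=[95, 92, 30, 40, 87]):
  L0: [95, 92, 30, 40, 87]
  L1: h(95,92)=(95*31+92)%997=46 h(30,40)=(30*31+40)%997=970 h(87,87)=(87*31+87)%997=790 -> [46, 970, 790]
  L2: h(46,970)=(46*31+970)%997=402 h(790,790)=(790*31+790)%997=355 -> [402, 355]
  L3: h(402,355)=(402*31+355)%997=853 -> [853]
  root=853
After append 29 (leaves=[95, 92, 30, 40, 87, 29]):
  L0: [95, 92, 30, 40, 87, 29]
  L1: h(95,92)=(95*31+92)%997=46 h(30,40)=(30*31+40)%997=970 h(87,29)=(87*31+29)%997=732 -> [46, 970, 732]
  L2: h(46,970)=(46*31+970)%997=402 h(732,732)=(732*31+732)%997=493 -> [402, 493]
  L3: h(402,493)=(402*31+493)%997=991 -> [991]
  root=991

Answer: 95 46 392 402 853 991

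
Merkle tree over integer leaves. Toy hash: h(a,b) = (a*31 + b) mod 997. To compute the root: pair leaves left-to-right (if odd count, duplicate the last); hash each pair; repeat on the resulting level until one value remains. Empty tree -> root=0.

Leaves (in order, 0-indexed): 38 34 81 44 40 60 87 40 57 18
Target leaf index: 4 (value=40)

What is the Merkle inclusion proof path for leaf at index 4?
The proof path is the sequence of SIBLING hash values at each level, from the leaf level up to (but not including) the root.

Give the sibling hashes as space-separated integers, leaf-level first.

L0 (leaves): [38, 34, 81, 44, 40, 60, 87, 40, 57, 18], target index=4
L1: h(38,34)=(38*31+34)%997=215 [pair 0] h(81,44)=(81*31+44)%997=561 [pair 1] h(40,60)=(40*31+60)%997=303 [pair 2] h(87,40)=(87*31+40)%997=743 [pair 3] h(57,18)=(57*31+18)%997=788 [pair 4] -> [215, 561, 303, 743, 788]
  Sibling for proof at L0: 60
L2: h(215,561)=(215*31+561)%997=247 [pair 0] h(303,743)=(303*31+743)%997=166 [pair 1] h(788,788)=(788*31+788)%997=291 [pair 2] -> [247, 166, 291]
  Sibling for proof at L1: 743
L3: h(247,166)=(247*31+166)%997=844 [pair 0] h(291,291)=(291*31+291)%997=339 [pair 1] -> [844, 339]
  Sibling for proof at L2: 247
L4: h(844,339)=(844*31+339)%997=581 [pair 0] -> [581]
  Sibling for proof at L3: 339
Root: 581
Proof path (sibling hashes from leaf to root): [60, 743, 247, 339]

Answer: 60 743 247 339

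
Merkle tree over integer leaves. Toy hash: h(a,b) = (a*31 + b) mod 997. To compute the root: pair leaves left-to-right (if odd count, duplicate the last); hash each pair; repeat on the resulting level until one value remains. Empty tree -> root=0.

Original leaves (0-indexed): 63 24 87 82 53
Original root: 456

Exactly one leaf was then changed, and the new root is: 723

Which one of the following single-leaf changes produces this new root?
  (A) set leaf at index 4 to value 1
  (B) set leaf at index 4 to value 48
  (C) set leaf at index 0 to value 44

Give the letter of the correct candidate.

Original leaves: [63, 24, 87, 82, 53]
Target new root: 723
Try each candidate change and compute the resulting root:
Candidate A: set leaf[4] = 1 -> leaves = [63, 24, 87, 82, 1]
  L0: [63, 24, 87, 82, 1]
  L1: h(63,24)=(63*31+24)%997=980 h(87,82)=(87*31+82)%997=785 h(1,1)=(1*31+1)%997=32 -> [980, 785, 32]
  L2: h(980,785)=(980*31+785)%997=258 h(32,32)=(32*31+32)%997=27 -> [258, 27]
  L3: h(258,27)=(258*31+27)%997=49 -> [49]
  root = 49 != target 723
Candidate B: set leaf[4] = 48 -> leaves = [63, 24, 87, 82, 48]
  L0: [63, 24, 87, 82, 48]
  L1: h(63,24)=(63*31+24)%997=980 h(87,82)=(87*31+82)%997=785 h(48,48)=(48*31+48)%997=539 -> [980, 785, 539]
  L2: h(980,785)=(980*31+785)%997=258 h(539,539)=(539*31+539)%997=299 -> [258, 299]
  L3: h(258,299)=(258*31+299)%997=321 -> [321]
  root = 321 != target 723
Candidate C: set leaf[0] = 44 -> leaves = [44, 24, 87, 82, 53]
  L0: [44, 24, 87, 82, 53]
  L1: h(44,24)=(44*31+24)%997=391 h(87,82)=(87*31+82)%997=785 h(53,53)=(53*31+53)%997=699 -> [391, 785, 699]
  L2: h(391,785)=(391*31+785)%997=942 h(699,699)=(699*31+699)%997=434 -> [942, 434]
  L3: h(942,434)=(942*31+434)%997=723 -> [723]
  root = 723 == target 723  ** MATCH **
Candidate C produces the target root.

Answer: C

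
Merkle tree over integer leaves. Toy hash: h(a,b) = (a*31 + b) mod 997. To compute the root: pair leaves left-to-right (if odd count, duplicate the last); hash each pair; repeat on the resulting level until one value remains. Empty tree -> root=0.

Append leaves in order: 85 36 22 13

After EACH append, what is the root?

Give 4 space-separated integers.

Answer: 85 677 754 745

Derivation:
After append 85 (leaves=[85]):
  L0: [85]
  root=85
After append 36 (leaves=[85, 36]):
  L0: [85, 36]
  L1: h(85,36)=(85*31+36)%997=677 -> [677]
  root=677
After append 22 (leaves=[85, 36, 22]):
  L0: [85, 36, 22]
  L1: h(85,36)=(85*31+36)%997=677 h(22,22)=(22*31+22)%997=704 -> [677, 704]
  L2: h(677,704)=(677*31+704)%997=754 -> [754]
  root=754
After append 13 (leaves=[85, 36, 22, 13]):
  L0: [85, 36, 22, 13]
  L1: h(85,36)=(85*31+36)%997=677 h(22,13)=(22*31+13)%997=695 -> [677, 695]
  L2: h(677,695)=(677*31+695)%997=745 -> [745]
  root=745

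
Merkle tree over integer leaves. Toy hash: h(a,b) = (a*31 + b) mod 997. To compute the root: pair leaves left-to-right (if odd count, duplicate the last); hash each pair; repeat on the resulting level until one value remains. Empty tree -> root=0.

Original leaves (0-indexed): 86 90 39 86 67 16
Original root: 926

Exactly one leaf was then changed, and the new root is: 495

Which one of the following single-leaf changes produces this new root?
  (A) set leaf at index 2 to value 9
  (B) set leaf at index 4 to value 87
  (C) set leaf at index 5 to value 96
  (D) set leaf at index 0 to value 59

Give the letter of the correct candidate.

Answer: C

Derivation:
Original leaves: [86, 90, 39, 86, 67, 16]
Target new root: 495
Try each candidate change and compute the resulting root:
Candidate A: set leaf[2] = 9 -> leaves = [86, 90, 9, 86, 67, 16]
  L0: [86, 90, 9, 86, 67, 16]
  L1: h(86,90)=(86*31+90)%997=762 h(9,86)=(9*31+86)%997=365 h(67,16)=(67*31+16)%997=99 -> [762, 365, 99]
  L2: h(762,365)=(762*31+365)%997=59 h(99,99)=(99*31+99)%997=177 -> [59, 177]
  L3: h(59,177)=(59*31+177)%997=12 -> [12]
  root = 12 != target 495
Candidate B: set leaf[4] = 87 -> leaves = [86, 90, 39, 86, 87, 16]
  L0: [86, 90, 39, 86, 87, 16]
  L1: h(86,90)=(86*31+90)%997=762 h(39,86)=(39*31+86)%997=298 h(87,16)=(87*31+16)%997=719 -> [762, 298, 719]
  L2: h(762,298)=(762*31+298)%997=989 h(719,719)=(719*31+719)%997=77 -> [989, 77]
  L3: h(989,77)=(989*31+77)%997=826 -> [826]
  root = 826 != target 495
Candidate C: set leaf[5] = 96 -> leaves = [86, 90, 39, 86, 67, 96]
  L0: [86, 90, 39, 86, 67, 96]
  L1: h(86,90)=(86*31+90)%997=762 h(39,86)=(39*31+86)%997=298 h(67,96)=(67*31+96)%997=179 -> [762, 298, 179]
  L2: h(762,298)=(762*31+298)%997=989 h(179,179)=(179*31+179)%997=743 -> [989, 743]
  L3: h(989,743)=(989*31+743)%997=495 -> [495]
  root = 495 == target 495  ** MATCH **
Candidate D: set leaf[0] = 59 -> leaves = [59, 90, 39, 86, 67, 16]
  L0: [59, 90, 39, 86, 67, 16]
  L1: h(59,90)=(59*31+90)%997=922 h(39,86)=(39*31+86)%997=298 h(67,16)=(67*31+16)%997=99 -> [922, 298, 99]
  L2: h(922,298)=(922*31+298)%997=964 h(99,99)=(99*31+99)%997=177 -> [964, 177]
  L3: h(964,177)=(964*31+177)%997=151 -> [151]
  root = 151 != target 495
Candidate C produces the target root.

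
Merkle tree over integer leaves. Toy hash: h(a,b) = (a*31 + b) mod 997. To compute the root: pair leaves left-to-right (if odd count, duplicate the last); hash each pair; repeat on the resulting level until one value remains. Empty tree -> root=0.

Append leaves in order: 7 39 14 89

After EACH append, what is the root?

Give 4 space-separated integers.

After append 7 (leaves=[7]):
  L0: [7]
  root=7
After append 39 (leaves=[7, 39]):
  L0: [7, 39]
  L1: h(7,39)=(7*31+39)%997=256 -> [256]
  root=256
After append 14 (leaves=[7, 39, 14]):
  L0: [7, 39, 14]
  L1: h(7,39)=(7*31+39)%997=256 h(14,14)=(14*31+14)%997=448 -> [256, 448]
  L2: h(256,448)=(256*31+448)%997=408 -> [408]
  root=408
After append 89 (leaves=[7, 39, 14, 89]):
  L0: [7, 39, 14, 89]
  L1: h(7,39)=(7*31+39)%997=256 h(14,89)=(14*31+89)%997=523 -> [256, 523]
  L2: h(256,523)=(256*31+523)%997=483 -> [483]
  root=483

Answer: 7 256 408 483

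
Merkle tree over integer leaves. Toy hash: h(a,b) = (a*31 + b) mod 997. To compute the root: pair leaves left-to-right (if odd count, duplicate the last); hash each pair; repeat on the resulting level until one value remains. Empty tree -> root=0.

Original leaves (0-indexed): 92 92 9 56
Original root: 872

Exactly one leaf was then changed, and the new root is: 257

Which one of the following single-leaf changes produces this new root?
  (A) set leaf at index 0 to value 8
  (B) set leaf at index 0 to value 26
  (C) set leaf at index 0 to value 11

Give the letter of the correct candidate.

Original leaves: [92, 92, 9, 56]
Target new root: 257
Try each candidate change and compute the resulting root:
Candidate A: set leaf[0] = 8 -> leaves = [8, 92, 9, 56]
  L0: [8, 92, 9, 56]
  L1: h(8,92)=(8*31+92)%997=340 h(9,56)=(9*31+56)%997=335 -> [340, 335]
  L2: h(340,335)=(340*31+335)%997=905 -> [905]
  root = 905 != target 257
Candidate B: set leaf[0] = 26 -> leaves = [26, 92, 9, 56]
  L0: [26, 92, 9, 56]
  L1: h(26,92)=(26*31+92)%997=898 h(9,56)=(9*31+56)%997=335 -> [898, 335]
  L2: h(898,335)=(898*31+335)%997=257 -> [257]
  root = 257 == target 257  ** MATCH **
Candidate C: set leaf[0] = 11 -> leaves = [11, 92, 9, 56]
  L0: [11, 92, 9, 56]
  L1: h(11,92)=(11*31+92)%997=433 h(9,56)=(9*31+56)%997=335 -> [433, 335]
  L2: h(433,335)=(433*31+335)%997=797 -> [797]
  root = 797 != target 257
Candidate B produces the target root.

Answer: B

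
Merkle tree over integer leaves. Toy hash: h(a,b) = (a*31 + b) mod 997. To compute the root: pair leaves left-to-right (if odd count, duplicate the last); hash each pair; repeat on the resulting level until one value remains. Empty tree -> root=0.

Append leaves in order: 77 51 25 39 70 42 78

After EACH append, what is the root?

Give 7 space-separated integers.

After append 77 (leaves=[77]):
  L0: [77]
  root=77
After append 51 (leaves=[77, 51]):
  L0: [77, 51]
  L1: h(77,51)=(77*31+51)%997=444 -> [444]
  root=444
After append 25 (leaves=[77, 51, 25]):
  L0: [77, 51, 25]
  L1: h(77,51)=(77*31+51)%997=444 h(25,25)=(25*31+25)%997=800 -> [444, 800]
  L2: h(444,800)=(444*31+800)%997=606 -> [606]
  root=606
After append 39 (leaves=[77, 51, 25, 39]):
  L0: [77, 51, 25, 39]
  L1: h(77,51)=(77*31+51)%997=444 h(25,39)=(25*31+39)%997=814 -> [444, 814]
  L2: h(444,814)=(444*31+814)%997=620 -> [620]
  root=620
After append 70 (leaves=[77, 51, 25, 39, 70]):
  L0: [77, 51, 25, 39, 70]
  L1: h(77,51)=(77*31+51)%997=444 h(25,39)=(25*31+39)%997=814 h(70,70)=(70*31+70)%997=246 -> [444, 814, 246]
  L2: h(444,814)=(444*31+814)%997=620 h(246,246)=(246*31+246)%997=893 -> [620, 893]
  L3: h(620,893)=(620*31+893)%997=173 -> [173]
  root=173
After append 42 (leaves=[77, 51, 25, 39, 70, 42]):
  L0: [77, 51, 25, 39, 70, 42]
  L1: h(77,51)=(77*31+51)%997=444 h(25,39)=(25*31+39)%997=814 h(70,42)=(70*31+42)%997=218 -> [444, 814, 218]
  L2: h(444,814)=(444*31+814)%997=620 h(218,218)=(218*31+218)%997=994 -> [620, 994]
  L3: h(620,994)=(620*31+994)%997=274 -> [274]
  root=274
After append 78 (leaves=[77, 51, 25, 39, 70, 42, 78]):
  L0: [77, 51, 25, 39, 70, 42, 78]
  L1: h(77,51)=(77*31+51)%997=444 h(25,39)=(25*31+39)%997=814 h(70,42)=(70*31+42)%997=218 h(78,78)=(78*31+78)%997=502 -> [444, 814, 218, 502]
  L2: h(444,814)=(444*31+814)%997=620 h(218,502)=(218*31+502)%997=281 -> [620, 281]
  L3: h(620,281)=(620*31+281)%997=558 -> [558]
  root=558

Answer: 77 444 606 620 173 274 558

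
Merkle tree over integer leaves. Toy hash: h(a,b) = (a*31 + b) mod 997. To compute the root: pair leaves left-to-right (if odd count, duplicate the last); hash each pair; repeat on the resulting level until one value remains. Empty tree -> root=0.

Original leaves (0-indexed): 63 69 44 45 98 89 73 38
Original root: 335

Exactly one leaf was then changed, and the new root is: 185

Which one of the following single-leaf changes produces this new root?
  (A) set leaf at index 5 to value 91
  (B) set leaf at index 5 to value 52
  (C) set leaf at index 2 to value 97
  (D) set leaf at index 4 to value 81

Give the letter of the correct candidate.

Original leaves: [63, 69, 44, 45, 98, 89, 73, 38]
Target new root: 185
Try each candidate change and compute the resulting root:
Candidate A: set leaf[5] = 91 -> leaves = [63, 69, 44, 45, 98, 91, 73, 38]
  L0: [63, 69, 44, 45, 98, 91, 73, 38]
  L1: h(63,69)=(63*31+69)%997=28 h(44,45)=(44*31+45)%997=412 h(98,91)=(98*31+91)%997=138 h(73,38)=(73*31+38)%997=307 -> [28, 412, 138, 307]
  L2: h(28,412)=(28*31+412)%997=283 h(138,307)=(138*31+307)%997=597 -> [283, 597]
  L3: h(283,597)=(283*31+597)%997=397 -> [397]
  root = 397 != target 185
Candidate B: set leaf[5] = 52 -> leaves = [63, 69, 44, 45, 98, 52, 73, 38]
  L0: [63, 69, 44, 45, 98, 52, 73, 38]
  L1: h(63,69)=(63*31+69)%997=28 h(44,45)=(44*31+45)%997=412 h(98,52)=(98*31+52)%997=99 h(73,38)=(73*31+38)%997=307 -> [28, 412, 99, 307]
  L2: h(28,412)=(28*31+412)%997=283 h(99,307)=(99*31+307)%997=385 -> [283, 385]
  L3: h(283,385)=(283*31+385)%997=185 -> [185]
  root = 185 == target 185  ** MATCH **
Candidate C: set leaf[2] = 97 -> leaves = [63, 69, 97, 45, 98, 89, 73, 38]
  L0: [63, 69, 97, 45, 98, 89, 73, 38]
  L1: h(63,69)=(63*31+69)%997=28 h(97,45)=(97*31+45)%997=61 h(98,89)=(98*31+89)%997=136 h(73,38)=(73*31+38)%997=307 -> [28, 61, 136, 307]
  L2: h(28,61)=(28*31+61)%997=929 h(136,307)=(136*31+307)%997=535 -> [929, 535]
  L3: h(929,535)=(929*31+535)%997=421 -> [421]
  root = 421 != target 185
Candidate D: set leaf[4] = 81 -> leaves = [63, 69, 44, 45, 81, 89, 73, 38]
  L0: [63, 69, 44, 45, 81, 89, 73, 38]
  L1: h(63,69)=(63*31+69)%997=28 h(44,45)=(44*31+45)%997=412 h(81,89)=(81*31+89)%997=606 h(73,38)=(73*31+38)%997=307 -> [28, 412, 606, 307]
  L2: h(28,412)=(28*31+412)%997=283 h(606,307)=(606*31+307)%997=150 -> [283, 150]
  L3: h(283,150)=(283*31+150)%997=947 -> [947]
  root = 947 != target 185
Candidate B produces the target root.

Answer: B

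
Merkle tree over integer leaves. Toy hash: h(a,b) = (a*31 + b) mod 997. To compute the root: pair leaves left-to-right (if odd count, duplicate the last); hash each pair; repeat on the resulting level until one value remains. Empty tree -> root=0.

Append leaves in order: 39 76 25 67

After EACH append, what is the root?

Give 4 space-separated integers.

Answer: 39 288 755 797

Derivation:
After append 39 (leaves=[39]):
  L0: [39]
  root=39
After append 76 (leaves=[39, 76]):
  L0: [39, 76]
  L1: h(39,76)=(39*31+76)%997=288 -> [288]
  root=288
After append 25 (leaves=[39, 76, 25]):
  L0: [39, 76, 25]
  L1: h(39,76)=(39*31+76)%997=288 h(25,25)=(25*31+25)%997=800 -> [288, 800]
  L2: h(288,800)=(288*31+800)%997=755 -> [755]
  root=755
After append 67 (leaves=[39, 76, 25, 67]):
  L0: [39, 76, 25, 67]
  L1: h(39,76)=(39*31+76)%997=288 h(25,67)=(25*31+67)%997=842 -> [288, 842]
  L2: h(288,842)=(288*31+842)%997=797 -> [797]
  root=797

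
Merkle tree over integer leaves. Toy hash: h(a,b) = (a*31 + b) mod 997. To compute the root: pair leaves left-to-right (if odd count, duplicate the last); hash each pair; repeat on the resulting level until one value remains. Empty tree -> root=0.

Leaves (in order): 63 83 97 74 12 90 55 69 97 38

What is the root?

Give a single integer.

L0: [63, 83, 97, 74, 12, 90, 55, 69, 97, 38]
L1: h(63,83)=(63*31+83)%997=42 h(97,74)=(97*31+74)%997=90 h(12,90)=(12*31+90)%997=462 h(55,69)=(55*31+69)%997=777 h(97,38)=(97*31+38)%997=54 -> [42, 90, 462, 777, 54]
L2: h(42,90)=(42*31+90)%997=395 h(462,777)=(462*31+777)%997=144 h(54,54)=(54*31+54)%997=731 -> [395, 144, 731]
L3: h(395,144)=(395*31+144)%997=425 h(731,731)=(731*31+731)%997=461 -> [425, 461]
L4: h(425,461)=(425*31+461)%997=675 -> [675]

Answer: 675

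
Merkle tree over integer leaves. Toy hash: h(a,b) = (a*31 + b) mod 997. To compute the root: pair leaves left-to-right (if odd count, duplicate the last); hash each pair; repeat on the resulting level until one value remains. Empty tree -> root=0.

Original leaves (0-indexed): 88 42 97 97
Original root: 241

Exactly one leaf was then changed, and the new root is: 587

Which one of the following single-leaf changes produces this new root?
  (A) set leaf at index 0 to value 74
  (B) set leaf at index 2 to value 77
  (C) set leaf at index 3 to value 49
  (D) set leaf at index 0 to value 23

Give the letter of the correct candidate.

Original leaves: [88, 42, 97, 97]
Target new root: 587
Try each candidate change and compute the resulting root:
Candidate A: set leaf[0] = 74 -> leaves = [74, 42, 97, 97]
  L0: [74, 42, 97, 97]
  L1: h(74,42)=(74*31+42)%997=342 h(97,97)=(97*31+97)%997=113 -> [342, 113]
  L2: h(342,113)=(342*31+113)%997=745 -> [745]
  root = 745 != target 587
Candidate B: set leaf[2] = 77 -> leaves = [88, 42, 77, 97]
  L0: [88, 42, 77, 97]
  L1: h(88,42)=(88*31+42)%997=776 h(77,97)=(77*31+97)%997=490 -> [776, 490]
  L2: h(776,490)=(776*31+490)%997=618 -> [618]
  root = 618 != target 587
Candidate C: set leaf[3] = 49 -> leaves = [88, 42, 97, 49]
  L0: [88, 42, 97, 49]
  L1: h(88,42)=(88*31+42)%997=776 h(97,49)=(97*31+49)%997=65 -> [776, 65]
  L2: h(776,65)=(776*31+65)%997=193 -> [193]
  root = 193 != target 587
Candidate D: set leaf[0] = 23 -> leaves = [23, 42, 97, 97]
  L0: [23, 42, 97, 97]
  L1: h(23,42)=(23*31+42)%997=755 h(97,97)=(97*31+97)%997=113 -> [755, 113]
  L2: h(755,113)=(755*31+113)%997=587 -> [587]
  root = 587 == target 587  ** MATCH **
Candidate D produces the target root.

Answer: D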